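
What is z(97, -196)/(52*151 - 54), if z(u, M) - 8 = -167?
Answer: -159/7798 ≈ -0.020390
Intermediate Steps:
z(u, M) = -159 (z(u, M) = 8 - 167 = -159)
z(97, -196)/(52*151 - 54) = -159/(52*151 - 54) = -159/(7852 - 54) = -159/7798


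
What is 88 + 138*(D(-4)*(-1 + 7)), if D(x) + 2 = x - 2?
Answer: -6536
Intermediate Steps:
D(x) = -4 + x (D(x) = -2 + (x - 2) = -2 + (-2 + x) = -4 + x)
88 + 138*(D(-4)*(-1 + 7)) = 88 + 138*((-4 - 4)*(-1 + 7)) = 88 + 138*(-8*6) = 88 + 138*(-48) = 88 - 6624 = -6536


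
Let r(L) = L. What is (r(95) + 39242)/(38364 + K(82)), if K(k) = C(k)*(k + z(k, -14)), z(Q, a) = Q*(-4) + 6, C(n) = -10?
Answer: 39337/40764 ≈ 0.96499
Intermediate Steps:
z(Q, a) = 6 - 4*Q (z(Q, a) = -4*Q + 6 = 6 - 4*Q)
K(k) = -60 + 30*k (K(k) = -10*(k + (6 - 4*k)) = -10*(6 - 3*k) = -60 + 30*k)
(r(95) + 39242)/(38364 + K(82)) = (95 + 39242)/(38364 + (-60 + 30*82)) = 39337/(38364 + (-60 + 2460)) = 39337/(38364 + 2400) = 39337/40764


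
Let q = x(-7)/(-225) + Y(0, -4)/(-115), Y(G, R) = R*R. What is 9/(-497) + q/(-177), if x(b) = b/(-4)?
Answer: -31463723/1820958300 ≈ -0.017279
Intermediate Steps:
x(b) = -b/4 (x(b) = b*(-¼) = -b/4)
Y(G, R) = R²
q = -3041/20700 (q = -¼*(-7)/(-225) + (-4)²/(-115) = (7/4)*(-1/225) + 16*(-1/115) = -7/900 - 16/115 = -3041/20700 ≈ -0.14691)
9/(-497) + q/(-177) = 9/(-497) - 3041/20700/(-177) = 9*(-1/497) - 3041/20700*(-1/177) = -9/497 + 3041/3663900 = -31463723/1820958300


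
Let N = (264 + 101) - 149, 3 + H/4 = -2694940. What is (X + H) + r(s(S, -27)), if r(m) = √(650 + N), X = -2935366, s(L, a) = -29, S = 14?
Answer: -13715138 + √866 ≈ -1.3715e+7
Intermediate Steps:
H = -10779772 (H = -12 + 4*(-2694940) = -12 - 10779760 = -10779772)
N = 216 (N = 365 - 149 = 216)
r(m) = √866 (r(m) = √(650 + 216) = √866)
(X + H) + r(s(S, -27)) = (-2935366 - 10779772) + √866 = -13715138 + √866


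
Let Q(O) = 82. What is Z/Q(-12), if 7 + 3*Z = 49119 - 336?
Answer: 24388/123 ≈ 198.28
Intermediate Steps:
Z = 48776/3 (Z = -7/3 + (49119 - 336)/3 = -7/3 + (⅓)*48783 = -7/3 + 16261 = 48776/3 ≈ 16259.)
Z/Q(-12) = (48776/3)/82 = (48776/3)*(1/82) = 24388/123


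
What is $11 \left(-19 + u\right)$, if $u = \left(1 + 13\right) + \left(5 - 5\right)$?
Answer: $-55$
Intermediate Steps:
$u = 14$ ($u = 14 + \left(5 - 5\right) = 14 + 0 = 14$)
$11 \left(-19 + u\right) = 11 \left(-19 + 14\right) = 11 \left(-5\right) = -55$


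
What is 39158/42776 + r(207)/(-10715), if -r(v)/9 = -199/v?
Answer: 4820890443/5270965660 ≈ 0.91461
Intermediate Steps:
r(v) = 1791/v (r(v) = -(-1791)/v = 1791/v)
39158/42776 + r(207)/(-10715) = 39158/42776 + (1791/207)/(-10715) = 39158*(1/42776) + (1791*(1/207))*(-1/10715) = 19579/21388 + (199/23)*(-1/10715) = 19579/21388 - 199/246445 = 4820890443/5270965660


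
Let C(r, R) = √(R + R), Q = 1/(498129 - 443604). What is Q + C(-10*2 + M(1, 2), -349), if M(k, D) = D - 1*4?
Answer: 1/54525 + I*√698 ≈ 1.834e-5 + 26.42*I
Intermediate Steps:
M(k, D) = -4 + D (M(k, D) = D - 4 = -4 + D)
Q = 1/54525 ≈ 1.8340e-5
C(r, R) = √2*√R (C(r, R) = √(2*R) = √2*√R)
Q + C(-10*2 + M(1, 2), -349) = 1/54525 + √2*√(-349) = 1/54525 + √2*(I*√349) = 1/54525 + I*√698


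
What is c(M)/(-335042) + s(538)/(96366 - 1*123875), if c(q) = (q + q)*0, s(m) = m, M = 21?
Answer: -538/27509 ≈ -0.019557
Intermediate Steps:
c(q) = 0 (c(q) = (2*q)*0 = 0)
c(M)/(-335042) + s(538)/(96366 - 1*123875) = 0/(-335042) + 538/(96366 - 1*123875) = 0*(-1/335042) + 538/(96366 - 123875) = 0 + 538/(-27509) = 0 + 538*(-1/27509) = 0 - 538/27509 = -538/27509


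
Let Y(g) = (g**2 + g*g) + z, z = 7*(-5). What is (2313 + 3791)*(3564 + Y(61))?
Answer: 66966984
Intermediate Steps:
z = -35
Y(g) = -35 + 2*g**2 (Y(g) = (g**2 + g*g) - 35 = (g**2 + g**2) - 35 = 2*g**2 - 35 = -35 + 2*g**2)
(2313 + 3791)*(3564 + Y(61)) = (2313 + 3791)*(3564 + (-35 + 2*61**2)) = 6104*(3564 + (-35 + 2*3721)) = 6104*(3564 + (-35 + 7442)) = 6104*(3564 + 7407) = 6104*10971 = 66966984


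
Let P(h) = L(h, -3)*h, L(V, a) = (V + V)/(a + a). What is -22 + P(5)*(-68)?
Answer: 1634/3 ≈ 544.67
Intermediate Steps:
L(V, a) = V/a (L(V, a) = (2*V)/((2*a)) = (2*V)*(1/(2*a)) = V/a)
P(h) = -h²/3 (P(h) = (h/(-3))*h = (h*(-⅓))*h = (-h/3)*h = -h²/3)
-22 + P(5)*(-68) = -22 - ⅓*5²*(-68) = -22 - ⅓*25*(-68) = -22 - 25/3*(-68) = -22 + 1700/3 = 1634/3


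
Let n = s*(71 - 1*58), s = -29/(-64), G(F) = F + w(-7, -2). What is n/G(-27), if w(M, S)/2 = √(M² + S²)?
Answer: -10179/33088 - 377*√53/16544 ≈ -0.47353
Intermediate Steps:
w(M, S) = 2*√(M² + S²)
G(F) = F + 2*√53 (G(F) = F + 2*√((-7)² + (-2)²) = F + 2*√(49 + 4) = F + 2*√53)
s = 29/64 (s = -29*(-1/64) = 29/64 ≈ 0.45313)
n = 377/64 (n = 29*(71 - 1*58)/64 = 29*(71 - 58)/64 = (29/64)*13 = 377/64 ≈ 5.8906)
n/G(-27) = 377/(64*(-27 + 2*√53))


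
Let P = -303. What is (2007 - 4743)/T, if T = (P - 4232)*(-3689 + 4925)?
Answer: 228/467105 ≈ 0.00048811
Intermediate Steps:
T = -5605260 (T = (-303 - 4232)*(-3689 + 4925) = -4535*1236 = -5605260)
(2007 - 4743)/T = (2007 - 4743)/(-5605260) = -2736*(-1/5605260) = 228/467105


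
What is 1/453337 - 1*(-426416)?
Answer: 193310150193/453337 ≈ 4.2642e+5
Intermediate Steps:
1/453337 - 1*(-426416) = 1/453337 + 426416 = 193310150193/453337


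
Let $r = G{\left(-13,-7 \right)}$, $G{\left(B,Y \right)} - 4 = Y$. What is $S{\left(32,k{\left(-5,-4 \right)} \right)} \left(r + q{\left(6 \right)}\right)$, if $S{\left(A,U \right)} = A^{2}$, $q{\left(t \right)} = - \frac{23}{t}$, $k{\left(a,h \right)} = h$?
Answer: $- \frac{20992}{3} \approx -6997.3$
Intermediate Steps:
$G{\left(B,Y \right)} = 4 + Y$
$r = -3$ ($r = 4 - 7 = -3$)
$S{\left(32,k{\left(-5,-4 \right)} \right)} \left(r + q{\left(6 \right)}\right) = 32^{2} \left(-3 - \frac{23}{6}\right) = 1024 \left(-3 - \frac{23}{6}\right) = 1024 \left(- \frac{41}{6}\right) = - \frac{20992}{3}$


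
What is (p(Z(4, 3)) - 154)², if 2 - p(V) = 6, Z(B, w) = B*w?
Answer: 24964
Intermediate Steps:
p(V) = -4 (p(V) = 2 - 1*6 = 2 - 6 = -4)
(p(Z(4, 3)) - 154)² = (-4 - 154)² = (-158)² = 24964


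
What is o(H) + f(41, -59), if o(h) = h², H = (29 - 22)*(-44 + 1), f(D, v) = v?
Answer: 90542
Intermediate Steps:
H = -301 (H = 7*(-43) = -301)
o(H) + f(41, -59) = (-301)² - 59 = 90601 - 59 = 90542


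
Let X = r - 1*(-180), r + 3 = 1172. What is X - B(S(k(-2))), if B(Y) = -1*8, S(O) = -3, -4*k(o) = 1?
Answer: 1357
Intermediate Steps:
k(o) = -1/4 (k(o) = -1/4*1 = -1/4)
r = 1169 (r = -3 + 1172 = 1169)
X = 1349 (X = 1169 - 1*(-180) = 1169 + 180 = 1349)
B(Y) = -8
X - B(S(k(-2))) = 1349 - 1*(-8) = 1349 + 8 = 1357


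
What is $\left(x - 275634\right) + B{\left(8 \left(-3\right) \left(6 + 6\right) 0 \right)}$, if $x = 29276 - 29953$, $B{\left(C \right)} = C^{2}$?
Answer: $-276311$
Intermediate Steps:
$x = -677$
$\left(x - 275634\right) + B{\left(8 \left(-3\right) \left(6 + 6\right) 0 \right)} = \left(-677 - 275634\right) + \left(8 \left(-3\right) \left(6 + 6\right) 0\right)^{2} = -276311 + \left(- 24 \cdot 12 \cdot 0\right)^{2} = -276311 + \left(\left(-24\right) 0\right)^{2} = -276311 + 0^{2} = -276311 + 0 = -276311$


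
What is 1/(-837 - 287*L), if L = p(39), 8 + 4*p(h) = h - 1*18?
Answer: -4/7079 ≈ -0.00056505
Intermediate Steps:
p(h) = -13/2 + h/4 (p(h) = -2 + (h - 1*18)/4 = -2 + (h - 18)/4 = -2 + (-18 + h)/4 = -2 + (-9/2 + h/4) = -13/2 + h/4)
L = 13/4 (L = -13/2 + (¼)*39 = -13/2 + 39/4 = 13/4 ≈ 3.2500)
1/(-837 - 287*L) = 1/(-837 - 287*13/4) = 1/(-837 - 3731/4) = 1/(-7079/4) = -4/7079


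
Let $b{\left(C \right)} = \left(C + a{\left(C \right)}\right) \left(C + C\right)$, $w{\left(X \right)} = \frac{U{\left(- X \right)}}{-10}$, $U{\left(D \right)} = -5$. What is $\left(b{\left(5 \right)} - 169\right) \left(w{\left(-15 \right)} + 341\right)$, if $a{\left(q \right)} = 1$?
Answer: $- \frac{74447}{2} \approx -37224.0$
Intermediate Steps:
$w{\left(X \right)} = \frac{1}{2}$ ($w{\left(X \right)} = - \frac{5}{-10} = \left(-5\right) \left(- \frac{1}{10}\right) = \frac{1}{2}$)
$b{\left(C \right)} = 2 C \left(1 + C\right)$ ($b{\left(C \right)} = \left(C + 1\right) \left(C + C\right) = \left(1 + C\right) 2 C = 2 C \left(1 + C\right)$)
$\left(b{\left(5 \right)} - 169\right) \left(w{\left(-15 \right)} + 341\right) = \left(2 \cdot 5 \left(1 + 5\right) - 169\right) \left(\frac{1}{2} + 341\right) = \left(2 \cdot 5 \cdot 6 - 169\right) \frac{683}{2} = \left(60 - 169\right) \frac{683}{2} = \left(-109\right) \frac{683}{2} = - \frac{74447}{2}$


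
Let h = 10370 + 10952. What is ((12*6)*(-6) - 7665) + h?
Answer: 13225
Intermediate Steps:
h = 21322
((12*6)*(-6) - 7665) + h = ((12*6)*(-6) - 7665) + 21322 = (72*(-6) - 7665) + 21322 = (-432 - 7665) + 21322 = -8097 + 21322 = 13225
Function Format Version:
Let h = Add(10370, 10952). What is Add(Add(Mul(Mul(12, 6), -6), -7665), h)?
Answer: 13225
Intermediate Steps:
h = 21322
Add(Add(Mul(Mul(12, 6), -6), -7665), h) = Add(Add(Mul(Mul(12, 6), -6), -7665), 21322) = Add(Add(Mul(72, -6), -7665), 21322) = Add(Add(-432, -7665), 21322) = Add(-8097, 21322) = 13225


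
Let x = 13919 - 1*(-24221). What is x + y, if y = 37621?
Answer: 75761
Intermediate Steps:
x = 38140 (x = 13919 + 24221 = 38140)
x + y = 38140 + 37621 = 75761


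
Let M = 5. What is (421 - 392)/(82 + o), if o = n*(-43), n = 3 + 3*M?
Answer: -29/692 ≈ -0.041907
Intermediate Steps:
n = 18 (n = 3 + 3*5 = 3 + 15 = 18)
o = -774 (o = 18*(-43) = -774)
(421 - 392)/(82 + o) = (421 - 392)/(82 - 774) = 29/(-692) = 29*(-1/692) = -29/692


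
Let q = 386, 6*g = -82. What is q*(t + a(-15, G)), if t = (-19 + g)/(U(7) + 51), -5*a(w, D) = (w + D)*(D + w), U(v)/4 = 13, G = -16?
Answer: -114811454/1545 ≈ -74312.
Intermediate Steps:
U(v) = 52 (U(v) = 4*13 = 52)
g = -41/3 (g = (1/6)*(-82) = -41/3 ≈ -13.667)
a(w, D) = -(D + w)**2/5 (a(w, D) = -(w + D)*(D + w)/5 = -(D + w)*(D + w)/5 = -(D + w)**2/5)
t = -98/309 (t = (-19 - 41/3)/(52 + 51) = -98/3/103 = -98/3*1/103 = -98/309 ≈ -0.31715)
q*(t + a(-15, G)) = 386*(-98/309 - (-16 - 15)**2/5) = 386*(-98/309 - 1/5*(-31)**2) = 386*(-98/309 - 1/5*961) = 386*(-98/309 - 961/5) = 386*(-297439/1545) = -114811454/1545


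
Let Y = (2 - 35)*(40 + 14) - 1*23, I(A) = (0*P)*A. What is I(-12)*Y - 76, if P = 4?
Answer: -76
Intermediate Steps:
I(A) = 0 (I(A) = (0*4)*A = 0*A = 0)
Y = -1805 (Y = -33*54 - 23 = -1782 - 23 = -1805)
I(-12)*Y - 76 = 0*(-1805) - 76 = 0 - 76 = -76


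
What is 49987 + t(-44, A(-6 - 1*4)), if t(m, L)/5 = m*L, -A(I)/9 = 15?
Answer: 79687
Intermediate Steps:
A(I) = -135 (A(I) = -9*15 = -135)
t(m, L) = 5*L*m (t(m, L) = 5*(m*L) = 5*(L*m) = 5*L*m)
49987 + t(-44, A(-6 - 1*4)) = 49987 + 5*(-135)*(-44) = 49987 + 29700 = 79687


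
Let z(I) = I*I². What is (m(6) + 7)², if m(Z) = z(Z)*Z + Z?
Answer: 1713481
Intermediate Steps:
z(I) = I³
m(Z) = Z + Z⁴ (m(Z) = Z³*Z + Z = Z⁴ + Z = Z + Z⁴)
(m(6) + 7)² = ((6 + 6⁴) + 7)² = ((6 + 1296) + 7)² = (1302 + 7)² = 1309² = 1713481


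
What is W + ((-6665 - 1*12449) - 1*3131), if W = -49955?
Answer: -72200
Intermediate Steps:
W + ((-6665 - 1*12449) - 1*3131) = -49955 + ((-6665 - 1*12449) - 1*3131) = -49955 + ((-6665 - 12449) - 3131) = -49955 + (-19114 - 3131) = -49955 - 22245 = -72200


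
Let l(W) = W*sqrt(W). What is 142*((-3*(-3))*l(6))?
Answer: 7668*sqrt(6) ≈ 18783.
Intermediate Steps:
l(W) = W**(3/2)
142*((-3*(-3))*l(6)) = 142*((-3*(-3))*6**(3/2)) = 142*(9*(6*sqrt(6))) = 142*(54*sqrt(6)) = 7668*sqrt(6)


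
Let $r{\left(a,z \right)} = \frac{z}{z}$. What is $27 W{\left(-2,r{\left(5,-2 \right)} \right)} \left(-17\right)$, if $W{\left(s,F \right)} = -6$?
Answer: $2754$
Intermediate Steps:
$r{\left(a,z \right)} = 1$
$27 W{\left(-2,r{\left(5,-2 \right)} \right)} \left(-17\right) = 27 \left(-6\right) \left(-17\right) = \left(-162\right) \left(-17\right) = 2754$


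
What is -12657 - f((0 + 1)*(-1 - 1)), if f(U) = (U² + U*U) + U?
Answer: -12663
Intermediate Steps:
f(U) = U + 2*U² (f(U) = (U² + U²) + U = 2*U² + U = U + 2*U²)
-12657 - f((0 + 1)*(-1 - 1)) = -12657 - (0 + 1)*(-1 - 1)*(1 + 2*((0 + 1)*(-1 - 1))) = -12657 - 1*(-2)*(1 + 2*(1*(-2))) = -12657 - (-2)*(1 + 2*(-2)) = -12657 - (-2)*(1 - 4) = -12657 - (-2)*(-3) = -12657 - 1*6 = -12657 - 6 = -12663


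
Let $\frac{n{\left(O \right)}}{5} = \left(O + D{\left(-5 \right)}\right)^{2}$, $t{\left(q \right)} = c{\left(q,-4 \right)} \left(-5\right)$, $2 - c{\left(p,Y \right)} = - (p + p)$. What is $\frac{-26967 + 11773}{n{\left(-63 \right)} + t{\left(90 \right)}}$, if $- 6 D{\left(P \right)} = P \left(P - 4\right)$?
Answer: $- \frac{568}{895} \approx -0.63464$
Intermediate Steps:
$c{\left(p,Y \right)} = 2 + 2 p$ ($c{\left(p,Y \right)} = 2 - - (p + p) = 2 - - 2 p = 2 + 2 p$)
$D{\left(P \right)} = - \frac{P \left(-4 + P\right)}{6}$ ($D{\left(P \right)} = - \frac{P \left(P - 4\right)}{6} = - \frac{P \left(-4 + P\right)}{6}$)
$t{\left(q \right)} = -10 - 10 q$ ($t{\left(q \right)} = \left(2 + 2 q\right) \left(-5\right) = -10 - 10 q$)
$n{\left(O \right)} = 5 \left(- \frac{15}{2} + O\right)^{2}$ ($n{\left(O \right)} = 5 \left(O + \frac{1}{6} \left(-5\right) \left(4 - -5\right)\right)^{2} = 5 \left(O + \frac{1}{6} \left(-5\right) \left(4 + 5\right)\right)^{2} = 5 \left(O + \frac{1}{6} \left(-5\right) 9\right)^{2} = 5 \left(O - \frac{15}{2}\right)^{2} = 5 \left(- \frac{15}{2} + O\right)^{2}$)
$\frac{-26967 + 11773}{n{\left(-63 \right)} + t{\left(90 \right)}} = \frac{-26967 + 11773}{\frac{5 \left(-15 + 2 \left(-63\right)\right)^{2}}{4} - 910} = - \frac{15194}{\frac{5 \left(-15 - 126\right)^{2}}{4} - 910} = - \frac{15194}{\frac{5 \left(-141\right)^{2}}{4} - 910} = - \frac{15194}{\frac{5}{4} \cdot 19881 - 910} = - \frac{15194}{\frac{99405}{4} - 910} = - \frac{15194}{\frac{95765}{4}} = \left(-15194\right) \frac{4}{95765} = - \frac{568}{895}$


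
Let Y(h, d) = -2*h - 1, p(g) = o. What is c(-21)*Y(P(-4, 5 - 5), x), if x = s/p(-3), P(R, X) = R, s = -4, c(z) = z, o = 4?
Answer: -147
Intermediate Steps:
p(g) = 4
x = -1 (x = -4/4 = -4*¼ = -1)
Y(h, d) = -1 - 2*h
c(-21)*Y(P(-4, 5 - 5), x) = -21*(-1 - 2*(-4)) = -21*(-1 + 8) = -21*7 = -147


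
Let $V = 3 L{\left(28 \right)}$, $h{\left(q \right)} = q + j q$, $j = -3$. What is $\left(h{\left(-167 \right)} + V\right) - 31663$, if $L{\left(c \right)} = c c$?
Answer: $-28977$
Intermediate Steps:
$L{\left(c \right)} = c^{2}$
$h{\left(q \right)} = - 2 q$ ($h{\left(q \right)} = q - 3 q = - 2 q$)
$V = 2352$ ($V = 3 \cdot 28^{2} = 3 \cdot 784 = 2352$)
$\left(h{\left(-167 \right)} + V\right) - 31663 = \left(\left(-2\right) \left(-167\right) + 2352\right) - 31663 = \left(334 + 2352\right) - 31663 = 2686 - 31663 = -28977$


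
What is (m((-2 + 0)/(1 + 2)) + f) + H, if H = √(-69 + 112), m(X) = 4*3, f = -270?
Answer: -258 + √43 ≈ -251.44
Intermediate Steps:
m(X) = 12
H = √43 ≈ 6.5574
(m((-2 + 0)/(1 + 2)) + f) + H = (12 - 270) + √43 = -258 + √43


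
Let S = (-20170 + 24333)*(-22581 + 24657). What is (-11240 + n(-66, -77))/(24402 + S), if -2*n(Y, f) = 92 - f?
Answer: -2059/1575780 ≈ -0.0013067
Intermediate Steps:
n(Y, f) = -46 + f/2 (n(Y, f) = -(92 - f)/2 = -46 + f/2)
S = 8642388 (S = 4163*2076 = 8642388)
(-11240 + n(-66, -77))/(24402 + S) = (-11240 + (-46 + (1/2)*(-77)))/(24402 + 8642388) = (-11240 + (-46 - 77/2))/8666790 = (-11240 - 169/2)*(1/8666790) = -22649/2*1/8666790 = -2059/1575780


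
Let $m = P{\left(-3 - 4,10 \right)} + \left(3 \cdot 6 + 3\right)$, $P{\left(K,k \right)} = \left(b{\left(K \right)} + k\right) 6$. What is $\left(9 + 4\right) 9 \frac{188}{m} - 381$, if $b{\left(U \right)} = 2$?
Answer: $- \frac{4479}{31} \approx -144.48$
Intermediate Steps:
$P{\left(K,k \right)} = 12 + 6 k$ ($P{\left(K,k \right)} = \left(2 + k\right) 6 = 12 + 6 k$)
$m = 93$ ($m = \left(12 + 6 \cdot 10\right) + \left(3 \cdot 6 + 3\right) = \left(12 + 60\right) + \left(18 + 3\right) = 72 + 21 = 93$)
$\left(9 + 4\right) 9 \frac{188}{m} - 381 = \left(9 + 4\right) 9 \cdot \frac{188}{93} - 381 = 13 \cdot 9 \cdot 188 \cdot \frac{1}{93} - 381 = 117 \cdot \frac{188}{93} - 381 = \frac{7332}{31} - 381 = - \frac{4479}{31}$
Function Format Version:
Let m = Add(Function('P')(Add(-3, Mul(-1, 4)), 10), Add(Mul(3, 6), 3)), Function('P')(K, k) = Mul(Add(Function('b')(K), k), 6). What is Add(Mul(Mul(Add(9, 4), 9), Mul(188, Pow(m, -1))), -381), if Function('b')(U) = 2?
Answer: Rational(-4479, 31) ≈ -144.48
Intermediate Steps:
Function('P')(K, k) = Add(12, Mul(6, k)) (Function('P')(K, k) = Mul(Add(2, k), 6) = Add(12, Mul(6, k)))
m = 93 (m = Add(Add(12, Mul(6, 10)), Add(Mul(3, 6), 3)) = Add(Add(12, 60), Add(18, 3)) = Add(72, 21) = 93)
Add(Mul(Mul(Add(9, 4), 9), Mul(188, Pow(m, -1))), -381) = Add(Mul(Mul(Add(9, 4), 9), Mul(188, Pow(93, -1))), -381) = Add(Mul(Mul(13, 9), Mul(188, Rational(1, 93))), -381) = Add(Mul(117, Rational(188, 93)), -381) = Add(Rational(7332, 31), -381) = Rational(-4479, 31)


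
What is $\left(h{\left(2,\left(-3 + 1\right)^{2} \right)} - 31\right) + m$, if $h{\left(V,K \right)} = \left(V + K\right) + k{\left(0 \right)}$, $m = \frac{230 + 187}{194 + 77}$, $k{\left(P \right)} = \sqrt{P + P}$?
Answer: $- \frac{6358}{271} \approx -23.461$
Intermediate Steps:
$k{\left(P \right)} = \sqrt{2} \sqrt{P}$ ($k{\left(P \right)} = \sqrt{2 P} = \sqrt{2} \sqrt{P}$)
$m = \frac{417}{271} \approx 1.5387$
$h{\left(V,K \right)} = K + V$ ($h{\left(V,K \right)} = \left(V + K\right) + \sqrt{2} \sqrt{0} = \left(K + V\right) + \sqrt{2} \cdot 0 = \left(K + V\right) + 0 = K + V$)
$\left(h{\left(2,\left(-3 + 1\right)^{2} \right)} - 31\right) + m = \left(\left(\left(-3 + 1\right)^{2} + 2\right) - 31\right) + \frac{417}{271} = \left(\left(\left(-2\right)^{2} + 2\right) - 31\right) + \frac{417}{271} = \left(\left(4 + 2\right) - 31\right) + \frac{417}{271} = \left(6 - 31\right) + \frac{417}{271} = -25 + \frac{417}{271} = - \frac{6358}{271}$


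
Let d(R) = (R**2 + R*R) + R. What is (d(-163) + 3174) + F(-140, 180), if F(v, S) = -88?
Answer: 56061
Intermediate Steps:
d(R) = R + 2*R**2 (d(R) = (R**2 + R**2) + R = 2*R**2 + R = R + 2*R**2)
(d(-163) + 3174) + F(-140, 180) = (-163*(1 + 2*(-163)) + 3174) - 88 = (-163*(1 - 326) + 3174) - 88 = (-163*(-325) + 3174) - 88 = (52975 + 3174) - 88 = 56149 - 88 = 56061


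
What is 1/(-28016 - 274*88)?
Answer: -1/52128 ≈ -1.9184e-5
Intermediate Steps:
1/(-28016 - 274*88) = 1/(-28016 - 24112) = 1/(-52128) = -1/52128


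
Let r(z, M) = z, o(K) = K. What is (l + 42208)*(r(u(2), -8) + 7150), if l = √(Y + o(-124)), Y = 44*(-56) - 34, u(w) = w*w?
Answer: 301956032 + 7154*I*√2622 ≈ 3.0196e+8 + 3.6632e+5*I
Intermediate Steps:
u(w) = w²
Y = -2498 (Y = -2464 - 34 = -2498)
l = I*√2622 (l = √(-2498 - 124) = √(-2622) = I*√2622 ≈ 51.205*I)
(l + 42208)*(r(u(2), -8) + 7150) = (I*√2622 + 42208)*(2² + 7150) = (42208 + I*√2622)*(4 + 7150) = (42208 + I*√2622)*7154 = 301956032 + 7154*I*√2622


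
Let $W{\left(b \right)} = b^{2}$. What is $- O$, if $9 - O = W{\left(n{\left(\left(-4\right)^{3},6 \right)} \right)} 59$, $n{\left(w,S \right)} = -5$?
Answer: $1466$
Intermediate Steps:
$O = -1466$ ($O = 9 - \left(-5\right)^{2} \cdot 59 = 9 - 25 \cdot 59 = 9 - 1475 = -1466$)
$- O = \left(-1\right) \left(-1466\right) = 1466$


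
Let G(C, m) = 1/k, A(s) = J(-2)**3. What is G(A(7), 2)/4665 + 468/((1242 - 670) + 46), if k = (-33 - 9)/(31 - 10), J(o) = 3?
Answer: 727637/960990 ≈ 0.75717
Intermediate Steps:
k = -2 (k = -42/21 = -42*1/21 = -2)
A(s) = 27 (A(s) = 3**3 = 27)
G(C, m) = -1/2 (G(C, m) = 1/(-2) = -1/2)
G(A(7), 2)/4665 + 468/((1242 - 670) + 46) = -1/2/4665 + 468/((1242 - 670) + 46) = -1/2*1/4665 + 468/(572 + 46) = -1/9330 + 468/618 = -1/9330 + 468*(1/618) = -1/9330 + 78/103 = 727637/960990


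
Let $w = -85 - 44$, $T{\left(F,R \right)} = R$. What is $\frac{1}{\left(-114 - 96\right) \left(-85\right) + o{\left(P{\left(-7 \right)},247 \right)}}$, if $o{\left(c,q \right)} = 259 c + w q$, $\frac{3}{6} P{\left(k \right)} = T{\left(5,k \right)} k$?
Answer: $\frac{1}{11369} \approx 8.7959 \cdot 10^{-5}$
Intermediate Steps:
$w = -129$ ($w = -85 - 44 = -129$)
$P{\left(k \right)} = 2 k^{2}$ ($P{\left(k \right)} = 2 k k = 2 k^{2}$)
$o{\left(c,q \right)} = - 129 q + 259 c$ ($o{\left(c,q \right)} = 259 c - 129 q = - 129 q + 259 c$)
$\frac{1}{\left(-114 - 96\right) \left(-85\right) + o{\left(P{\left(-7 \right)},247 \right)}} = \frac{1}{\left(-114 - 96\right) \left(-85\right) + \left(\left(-129\right) 247 + 259 \cdot 2 \left(-7\right)^{2}\right)} = \frac{1}{\left(-210\right) \left(-85\right) - \left(31863 - 259 \cdot 2 \cdot 49\right)} = \frac{1}{17850 + \left(-31863 + 259 \cdot 98\right)} = \frac{1}{17850 + \left(-31863 + 25382\right)} = \frac{1}{17850 - 6481} = \frac{1}{11369}$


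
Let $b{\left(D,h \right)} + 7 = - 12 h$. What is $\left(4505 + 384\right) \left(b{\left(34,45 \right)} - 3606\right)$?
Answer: $-20304017$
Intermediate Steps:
$b{\left(D,h \right)} = -7 - 12 h$
$\left(4505 + 384\right) \left(b{\left(34,45 \right)} - 3606\right) = \left(4505 + 384\right) \left(\left(-7 - 540\right) - 3606\right) = 4889 \left(\left(-7 - 540\right) - 3606\right) = 4889 \left(-547 - 3606\right) = 4889 \left(-4153\right) = -20304017$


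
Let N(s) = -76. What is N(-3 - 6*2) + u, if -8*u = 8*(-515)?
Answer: 439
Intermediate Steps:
u = 515 (u = -(-515) = -1/8*(-4120) = 515)
N(-3 - 6*2) + u = -76 + 515 = 439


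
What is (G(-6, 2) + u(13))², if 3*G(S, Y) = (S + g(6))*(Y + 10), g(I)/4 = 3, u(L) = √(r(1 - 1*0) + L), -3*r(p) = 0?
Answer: (24 + √13)² ≈ 762.07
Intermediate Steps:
r(p) = 0 (r(p) = -⅓*0 = 0)
u(L) = √L (u(L) = √(0 + L) = √L)
g(I) = 12 (g(I) = 4*3 = 12)
G(S, Y) = (10 + Y)*(12 + S)/3 (G(S, Y) = ((S + 12)*(Y + 10))/3 = ((12 + S)*(10 + Y))/3 = ((10 + Y)*(12 + S))/3 = (10 + Y)*(12 + S)/3)
(G(-6, 2) + u(13))² = ((40 + 4*2 + (10/3)*(-6) + (⅓)*(-6)*2) + √13)² = ((40 + 8 - 20 - 4) + √13)² = (24 + √13)²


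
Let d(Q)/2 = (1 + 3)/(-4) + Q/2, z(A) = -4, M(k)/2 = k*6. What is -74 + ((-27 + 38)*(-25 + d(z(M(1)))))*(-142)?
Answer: 48348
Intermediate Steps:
M(k) = 12*k (M(k) = 2*(k*6) = 2*(6*k) = 12*k)
d(Q) = -2 + Q (d(Q) = 2*((1 + 3)/(-4) + Q/2) = 2*(4*(-1/4) + Q*(1/2)) = 2*(-1 + Q/2) = -2 + Q)
-74 + ((-27 + 38)*(-25 + d(z(M(1)))))*(-142) = -74 + ((-27 + 38)*(-25 + (-2 - 4)))*(-142) = -74 + (11*(-25 - 6))*(-142) = -74 + (11*(-31))*(-142) = -74 - 341*(-142) = -74 + 48422 = 48348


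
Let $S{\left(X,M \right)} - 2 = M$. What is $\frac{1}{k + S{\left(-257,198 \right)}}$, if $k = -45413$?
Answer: $- \frac{1}{45213} \approx -2.2118 \cdot 10^{-5}$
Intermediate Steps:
$S{\left(X,M \right)} = 2 + M$
$\frac{1}{k + S{\left(-257,198 \right)}} = \frac{1}{-45413 + \left(2 + 198\right)} = \frac{1}{-45413 + 200} = \frac{1}{-45213} = - \frac{1}{45213}$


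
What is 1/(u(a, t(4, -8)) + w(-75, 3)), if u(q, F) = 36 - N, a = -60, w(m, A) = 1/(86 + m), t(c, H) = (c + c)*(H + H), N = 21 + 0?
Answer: 11/166 ≈ 0.066265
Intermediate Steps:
N = 21
t(c, H) = 4*H*c (t(c, H) = (2*c)*(2*H) = 4*H*c)
u(q, F) = 15 (u(q, F) = 36 - 1*21 = 36 - 21 = 15)
1/(u(a, t(4, -8)) + w(-75, 3)) = 1/(15 + 1/(86 - 75)) = 1/(15 + 1/11) = 1/(166/11) = 11/166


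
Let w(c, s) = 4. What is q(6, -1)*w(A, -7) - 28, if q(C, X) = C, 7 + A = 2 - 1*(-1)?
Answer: -4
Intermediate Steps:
A = -4 (A = -7 + (2 - 1*(-1)) = -7 + (2 + 1) = -7 + 3 = -4)
q(6, -1)*w(A, -7) - 28 = 6*4 - 28 = 24 - 28 = -4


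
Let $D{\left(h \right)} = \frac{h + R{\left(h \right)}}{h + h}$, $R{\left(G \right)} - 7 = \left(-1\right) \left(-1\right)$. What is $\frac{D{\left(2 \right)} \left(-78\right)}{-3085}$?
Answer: $\frac{39}{617} \approx 0.063209$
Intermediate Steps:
$R{\left(G \right)} = 8$ ($R{\left(G \right)} = 7 - -1 = 7 + 1 = 8$)
$D{\left(h \right)} = \frac{8 + h}{2 h}$ ($D{\left(h \right)} = \frac{h + 8}{h + h} = \frac{8 + h}{2 h}$)
$\frac{D{\left(2 \right)} \left(-78\right)}{-3085} = \frac{\frac{8 + 2}{2 \cdot 2} \left(-78\right)}{-3085} = \frac{1}{2} \cdot \frac{1}{2} \cdot 10 \left(-78\right) \left(- \frac{1}{3085}\right) = \frac{5}{2} \left(-78\right) \left(- \frac{1}{3085}\right) = \left(-195\right) \left(- \frac{1}{3085}\right) = \frac{39}{617}$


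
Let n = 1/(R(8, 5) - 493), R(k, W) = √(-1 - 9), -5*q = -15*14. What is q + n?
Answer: 10207985/243059 - I*√10/243059 ≈ 41.998 - 1.301e-5*I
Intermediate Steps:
q = 42 (q = -(-3)*14 = -⅕*(-210) = 42)
R(k, W) = I*√10 (R(k, W) = √(-10) = I*√10)
n = 1/(-493 + I*√10) (n = 1/(I*√10 - 493) = 1/(-493 + I*√10) ≈ -0.0020283 - 1.301e-5*I)
q + n = 42 + (-493/243059 - I*√10/243059) = 10207985/243059 - I*√10/243059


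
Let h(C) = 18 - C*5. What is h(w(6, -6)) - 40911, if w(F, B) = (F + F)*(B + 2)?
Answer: -40653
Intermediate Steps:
w(F, B) = 2*F*(2 + B) (w(F, B) = (2*F)*(2 + B) = 2*F*(2 + B))
h(C) = 18 - 5*C
h(w(6, -6)) - 40911 = (18 - 10*6*(2 - 6)) - 40911 = (18 - 10*6*(-4)) - 40911 = (18 - 5*(-48)) - 40911 = (18 + 240) - 40911 = 258 - 40911 = -40653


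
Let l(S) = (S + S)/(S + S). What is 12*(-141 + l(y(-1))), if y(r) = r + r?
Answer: -1680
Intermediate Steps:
y(r) = 2*r
l(S) = 1 (l(S) = (2*S)/((2*S)) = (2*S)*(1/(2*S)) = 1)
12*(-141 + l(y(-1))) = 12*(-141 + 1) = 12*(-140) = -1680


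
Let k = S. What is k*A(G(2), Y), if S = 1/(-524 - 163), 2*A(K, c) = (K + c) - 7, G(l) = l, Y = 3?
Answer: 1/687 ≈ 0.0014556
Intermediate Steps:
A(K, c) = -7/2 + K/2 + c/2 (A(K, c) = ((K + c) - 7)/2 = (-7 + K + c)/2 = -7/2 + K/2 + c/2)
S = -1/687 (S = 1/(-687) = -1/687 ≈ -0.0014556)
k = -1/687 ≈ -0.0014556
k*A(G(2), Y) = -(-7/2 + (½)*2 + (½)*3)/687 = -(-7/2 + 1 + 3/2)/687 = -1/687*(-1) = 1/687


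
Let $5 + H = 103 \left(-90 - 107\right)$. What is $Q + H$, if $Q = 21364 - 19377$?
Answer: $-18309$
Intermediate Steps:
$Q = 1987$ ($Q = 21364 - 19377 = 1987$)
$H = -20296$ ($H = -5 + 103 \left(-90 - 107\right) = -5 + 103 \left(-197\right) = -5 - 20291 = -20296$)
$Q + H = 1987 - 20296 = -18309$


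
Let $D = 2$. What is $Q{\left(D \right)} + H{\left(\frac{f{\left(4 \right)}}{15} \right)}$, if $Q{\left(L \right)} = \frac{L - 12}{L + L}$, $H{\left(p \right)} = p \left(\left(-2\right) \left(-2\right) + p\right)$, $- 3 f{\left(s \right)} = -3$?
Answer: $- \frac{1003}{450} \approx -2.2289$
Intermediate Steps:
$f{\left(s \right)} = 1$ ($f{\left(s \right)} = \left(- \frac{1}{3}\right) \left(-3\right) = 1$)
$H{\left(p \right)} = p \left(4 + p\right)$
$Q{\left(L \right)} = \frac{-12 + L}{2 L}$
$Q{\left(D \right)} + H{\left(\frac{f{\left(4 \right)}}{15} \right)} = \frac{-12 + 2}{2 \cdot 2} + 1 \cdot \frac{1}{15} \left(4 + 1 \cdot \frac{1}{15}\right) = \frac{1}{2} \cdot \frac{1}{2} \left(-10\right) + 1 \cdot \frac{1}{15} \left(4 + 1 \cdot \frac{1}{15}\right) = - \frac{5}{2} + \frac{4 + \frac{1}{15}}{15} = - \frac{5}{2} + \frac{1}{15} \cdot \frac{61}{15} = - \frac{5}{2} + \frac{61}{225} = - \frac{1003}{450}$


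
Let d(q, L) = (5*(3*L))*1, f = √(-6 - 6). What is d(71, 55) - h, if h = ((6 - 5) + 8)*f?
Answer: 825 - 18*I*√3 ≈ 825.0 - 31.177*I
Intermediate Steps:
f = 2*I*√3 (f = √(-12) = 2*I*√3 ≈ 3.4641*I)
d(q, L) = 15*L (d(q, L) = (15*L)*1 = 15*L)
h = 18*I*√3 (h = ((6 - 5) + 8)*(2*I*√3) = (1 + 8)*(2*I*√3) = 9*(2*I*√3) = 18*I*√3 ≈ 31.177*I)
d(71, 55) - h = 15*55 - 18*I*√3 = 825 - 18*I*√3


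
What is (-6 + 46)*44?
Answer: 1760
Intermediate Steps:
(-6 + 46)*44 = 40*44 = 1760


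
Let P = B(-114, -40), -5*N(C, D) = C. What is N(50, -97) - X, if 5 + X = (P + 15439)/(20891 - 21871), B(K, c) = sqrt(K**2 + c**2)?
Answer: 10539/980 + sqrt(3649)/490 ≈ 10.877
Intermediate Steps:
N(C, D) = -C/5
P = 2*sqrt(3649) (P = sqrt((-114)**2 + (-40)**2) = sqrt(12996 + 1600) = sqrt(14596) = 2*sqrt(3649) ≈ 120.81)
X = -20339/980 - sqrt(3649)/490 (X = -5 + (2*sqrt(3649) + 15439)/(20891 - 21871) = -5 + (15439 + 2*sqrt(3649))/(-980) = -5 + (15439 + 2*sqrt(3649))*(-1/980) = -5 + (-15439/980 - sqrt(3649)/490) = -20339/980 - sqrt(3649)/490 ≈ -20.877)
N(50, -97) - X = -1/5*50 - (-20339/980 - sqrt(3649)/490) = -10 + (20339/980 + sqrt(3649)/490) = 10539/980 + sqrt(3649)/490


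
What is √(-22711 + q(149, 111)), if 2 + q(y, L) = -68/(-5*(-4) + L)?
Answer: I*√389786701/131 ≈ 150.71*I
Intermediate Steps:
q(y, L) = -2 - 68/(20 + L) (q(y, L) = -2 - 68/(-5*(-4) + L) = -2 - 68/(20 + L))
√(-22711 + q(149, 111)) = √(-22711 + 2*(-54 - 1*111)/(20 + 111)) = √(-22711 + 2*(-54 - 111)/131) = √(-22711 + 2*(1/131)*(-165)) = √(-22711 - 330/131) = √(-2975471/131) = I*√389786701/131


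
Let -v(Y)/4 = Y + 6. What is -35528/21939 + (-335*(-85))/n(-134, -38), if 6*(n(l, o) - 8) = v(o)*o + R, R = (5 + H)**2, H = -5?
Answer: -1959690499/52829112 ≈ -37.095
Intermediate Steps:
v(Y) = -24 - 4*Y (v(Y) = -4*(Y + 6) = -4*(6 + Y) = -24 - 4*Y)
R = 0 (R = (5 - 5)**2 = 0**2 = 0)
n(l, o) = 8 + o*(-24 - 4*o)/6 (n(l, o) = 8 + ((-24 - 4*o)*o + 0)/6 = 8 + (o*(-24 - 4*o) + 0)/6 = 8 + (o*(-24 - 4*o))/6 = 8 + o*(-24 - 4*o)/6)
-35528/21939 + (-335*(-85))/n(-134, -38) = -35528/21939 + (-335*(-85))/(8 - 2/3*(-38)*(6 - 38)) = -35528*1/21939 + 28475/(8 - 2/3*(-38)*(-32)) = -35528/21939 + 28475/(8 - 2432/3) = -35528/21939 + 28475/(-2408/3) = -35528/21939 + 28475*(-3/2408) = -35528/21939 - 85425/2408 = -1959690499/52829112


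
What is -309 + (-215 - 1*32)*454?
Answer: -112447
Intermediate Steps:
-309 + (-215 - 1*32)*454 = -309 + (-215 - 32)*454 = -309 - 247*454 = -309 - 112138 = -112447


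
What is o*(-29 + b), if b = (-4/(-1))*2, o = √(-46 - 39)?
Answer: -21*I*√85 ≈ -193.61*I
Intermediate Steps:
o = I*√85 (o = √(-85) = I*√85 ≈ 9.2195*I)
b = 8 (b = -1*(-4)*2 = 4*2 = 8)
o*(-29 + b) = (I*√85)*(-29 + 8) = (I*√85)*(-21) = -21*I*√85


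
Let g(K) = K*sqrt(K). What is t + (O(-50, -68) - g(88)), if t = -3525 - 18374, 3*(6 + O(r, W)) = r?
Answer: -65765/3 - 176*sqrt(22) ≈ -22747.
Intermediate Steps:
g(K) = K**(3/2)
O(r, W) = -6 + r/3
t = -21899
t + (O(-50, -68) - g(88)) = -21899 + ((-6 + (1/3)*(-50)) - 88**(3/2)) = -21899 + ((-6 - 50/3) - 176*sqrt(22)) = -21899 + (-68/3 - 176*sqrt(22)) = -65765/3 - 176*sqrt(22)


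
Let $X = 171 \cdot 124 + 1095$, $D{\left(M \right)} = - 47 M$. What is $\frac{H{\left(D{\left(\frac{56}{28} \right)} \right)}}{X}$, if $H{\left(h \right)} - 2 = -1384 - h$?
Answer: $- \frac{1288}{22299} \approx -0.05776$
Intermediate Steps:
$X = 22299$ ($X = 21204 + 1095 = 22299$)
$H{\left(h \right)} = -1382 - h$ ($H{\left(h \right)} = 2 - \left(1384 + h\right) = -1382 - h$)
$\frac{H{\left(D{\left(\frac{56}{28} \right)} \right)}}{X} = \frac{-1382 - - 47 \cdot \frac{56}{28}}{22299} = \left(-1382 - - 47 \cdot 56 \cdot \frac{1}{28}\right) \frac{1}{22299} = \left(-1382 - \left(-47\right) 2\right) \frac{1}{22299} = \left(-1382 - -94\right) \frac{1}{22299} = \left(-1382 + 94\right) \frac{1}{22299} = \left(-1288\right) \frac{1}{22299} = - \frac{1288}{22299}$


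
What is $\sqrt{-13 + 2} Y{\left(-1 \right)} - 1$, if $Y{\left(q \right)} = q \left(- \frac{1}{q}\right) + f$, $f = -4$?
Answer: $-1 - 5 i \sqrt{11} \approx -1.0 - 16.583 i$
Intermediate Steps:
$Y{\left(q \right)} = -5$ ($Y{\left(q \right)} = q \left(- \frac{1}{q}\right) - 4 = -1 - 4 = -5$)
$\sqrt{-13 + 2} Y{\left(-1 \right)} - 1 = \sqrt{-13 + 2} \left(-5\right) - 1 = \sqrt{-11} \left(-5\right) - 1 = i \sqrt{11} \left(-5\right) - 1 = - 5 i \sqrt{11} - 1 = -1 - 5 i \sqrt{11}$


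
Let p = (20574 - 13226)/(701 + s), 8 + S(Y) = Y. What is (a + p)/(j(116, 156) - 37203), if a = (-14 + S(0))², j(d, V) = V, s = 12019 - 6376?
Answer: -256487/19585514 ≈ -0.013096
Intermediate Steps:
S(Y) = -8 + Y
s = 5643
a = 484 (a = (-14 + (-8 + 0))² = (-14 - 8)² = (-22)² = 484)
p = 1837/1586 (p = (20574 - 13226)/(701 + 5643) = 7348/6344 = 7348*(1/6344) = 1837/1586 ≈ 1.1583)
(a + p)/(j(116, 156) - 37203) = (484 + 1837/1586)/(156 - 37203) = (769461/1586)/(-37047) = (769461/1586)*(-1/37047) = -256487/19585514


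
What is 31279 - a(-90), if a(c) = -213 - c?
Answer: 31402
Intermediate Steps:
31279 - a(-90) = 31279 - (-213 - 1*(-90)) = 31279 - (-213 + 90) = 31279 - 1*(-123) = 31279 + 123 = 31402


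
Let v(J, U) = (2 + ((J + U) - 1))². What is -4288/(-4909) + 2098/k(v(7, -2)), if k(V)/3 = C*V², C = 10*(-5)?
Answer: 411644059/477154800 ≈ 0.86271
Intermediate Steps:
C = -50
v(J, U) = (1 + J + U)² (v(J, U) = (2 + (-1 + J + U))² = (1 + J + U)²)
k(V) = -150*V² (k(V) = 3*(-50*V²) = -150*V²)
-4288/(-4909) + 2098/k(v(7, -2)) = -4288/(-4909) + 2098/((-150*(1 + 7 - 2)⁴)) = -4288*(-1/4909) + 2098/((-150*(6²)²)) = 4288/4909 + 2098/((-150*36²)) = 4288/4909 + 2098/((-150*1296)) = 4288/4909 + 2098/(-194400) = 4288/4909 + 2098*(-1/194400) = 4288/4909 - 1049/97200 = 411644059/477154800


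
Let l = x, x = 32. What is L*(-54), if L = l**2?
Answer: -55296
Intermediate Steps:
l = 32
L = 1024 (L = 32**2 = 1024)
L*(-54) = 1024*(-54) = -55296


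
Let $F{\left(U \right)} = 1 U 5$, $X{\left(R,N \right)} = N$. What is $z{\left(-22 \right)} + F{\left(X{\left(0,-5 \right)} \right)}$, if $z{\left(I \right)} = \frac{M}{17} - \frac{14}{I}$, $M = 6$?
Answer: $- \frac{4490}{187} \approx -24.011$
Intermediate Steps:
$F{\left(U \right)} = 5 U$ ($F{\left(U \right)} = U 5 = 5 U$)
$z{\left(I \right)} = \frac{6}{17} - \frac{14}{I}$
$z{\left(-22 \right)} + F{\left(X{\left(0,-5 \right)} \right)} = \left(\frac{6}{17} - \frac{14}{-22}\right) + 5 \left(-5\right) = \left(\frac{6}{17} - - \frac{7}{11}\right) - 25 = \left(\frac{6}{17} + \frac{7}{11}\right) - 25 = \frac{185}{187} - 25 = - \frac{4490}{187}$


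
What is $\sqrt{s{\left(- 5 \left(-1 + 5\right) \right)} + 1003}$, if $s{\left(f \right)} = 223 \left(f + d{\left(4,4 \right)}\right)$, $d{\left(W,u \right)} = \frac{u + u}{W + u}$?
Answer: $7 i \sqrt{66} \approx 56.868 i$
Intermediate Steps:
$d{\left(W,u \right)} = \frac{2 u}{W + u}$
$s{\left(f \right)} = 223 + 223 f$ ($s{\left(f \right)} = 223 \left(f + 2 \cdot 4 \frac{1}{4 + 4}\right) = 223 \left(f + 2 \cdot 4 \cdot \frac{1}{8}\right) = 223 \left(f + 1\right) = 223 \left(1 + f\right) = 223 + 223 f$)
$\sqrt{s{\left(- 5 \left(-1 + 5\right) \right)} + 1003} = \sqrt{\left(223 + 223 \left(- 5 \left(-1 + 5\right)\right)\right) + 1003} = \sqrt{\left(223 + 223 \left(\left(-5\right) 4\right)\right) + 1003} = \sqrt{\left(223 + 223 \left(-20\right)\right) + 1003} = \sqrt{\left(223 - 4460\right) + 1003} = \sqrt{-4237 + 1003} = \sqrt{-3234} = 7 i \sqrt{66}$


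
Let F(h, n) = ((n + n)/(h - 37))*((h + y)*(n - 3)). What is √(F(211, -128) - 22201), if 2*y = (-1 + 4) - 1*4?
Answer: √139041399/87 ≈ 135.54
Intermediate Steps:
y = -½ (y = ((-1 + 4) - 1*4)/2 = (3 - 4)/2 = (½)*(-1) = -½ ≈ -0.50000)
F(h, n) = 2*n*(-3 + n)*(-½ + h)/(-37 + h) (F(h, n) = ((n + n)/(h - 37))*((h - ½)*(n - 3)) = ((2*n)/(-37 + h))*((-½ + h)*(-3 + n)) = (2*n/(-37 + h))*((-3 + n)*(-½ + h)) = 2*n*(-3 + n)*(-½ + h)/(-37 + h))
√(F(211, -128) - 22201) = √(-128*(3 - 1*(-128) - 6*211 + 2*211*(-128))/(-37 + 211) - 22201) = √(-128*(3 + 128 - 1266 - 54016)/174 - 22201) = √(-128*1/174*(-55151) - 22201) = √(3529664/87 - 22201) = √(1598177/87) = √139041399/87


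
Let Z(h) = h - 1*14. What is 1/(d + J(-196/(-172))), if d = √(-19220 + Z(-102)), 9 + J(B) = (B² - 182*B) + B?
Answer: -731477343/222610834585 - 6837602*I*√4834/222610834585 ≈ -0.0032859 - 0.0021356*I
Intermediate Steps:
Z(h) = -14 + h (Z(h) = h - 14 = -14 + h)
J(B) = -9 + B² - 181*B (J(B) = -9 + ((B² - 182*B) + B) = -9 + (B² - 181*B) = -9 + B² - 181*B)
d = 2*I*√4834 (d = √(-19220 + (-14 - 102)) = √(-19220 - 116) = √(-19336) = 2*I*√4834 ≈ 139.05*I)
1/(d + J(-196/(-172))) = 1/(2*I*√4834 + (-9 + (-196/(-172))² - (-35476)/(-172))) = 1/(2*I*√4834 + (-9 + (-196*(-1/172))² - (-35476)*(-1)/172)) = 1/(2*I*√4834 + (-9 + (49/43)² - 181*49/43)) = 1/(2*I*√4834 + (-9 + 2401/1849 - 8869/43)) = 1/(2*I*√4834 - 395607/1849) = 1/(-395607/1849 + 2*I*√4834)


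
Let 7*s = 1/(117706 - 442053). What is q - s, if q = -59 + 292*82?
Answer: 54229196666/2270429 ≈ 23885.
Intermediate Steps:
s = -1/2270429 (s = 1/(7*(117706 - 442053)) = (1/7)/(-324347) = (1/7)*(-1/324347) = -1/2270429 ≈ -4.4045e-7)
q = 23885 (q = -59 + 23944 = 23885)
q - s = 23885 - 1*(-1/2270429) = 23885 + 1/2270429 = 54229196666/2270429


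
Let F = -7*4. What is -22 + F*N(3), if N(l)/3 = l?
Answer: -274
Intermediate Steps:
N(l) = 3*l
F = -28
-22 + F*N(3) = -22 - 84*3 = -22 - 28*9 = -22 - 252 = -274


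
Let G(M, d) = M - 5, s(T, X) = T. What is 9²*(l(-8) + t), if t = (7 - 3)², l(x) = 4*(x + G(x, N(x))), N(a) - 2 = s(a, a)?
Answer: -5508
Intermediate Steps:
N(a) = 2 + a
G(M, d) = -5 + M
l(x) = -20 + 8*x (l(x) = 4*(x + (-5 + x)) = 4*(-5 + 2*x) = -20 + 8*x)
t = 16 (t = 4² = 16)
9²*(l(-8) + t) = 9²*((-20 + 8*(-8)) + 16) = 81*((-20 - 64) + 16) = 81*(-84 + 16) = 81*(-68) = -5508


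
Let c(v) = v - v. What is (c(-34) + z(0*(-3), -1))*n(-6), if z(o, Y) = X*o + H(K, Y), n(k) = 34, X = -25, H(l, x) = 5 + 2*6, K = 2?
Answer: 578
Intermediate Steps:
c(v) = 0
H(l, x) = 17 (H(l, x) = 5 + 12 = 17)
z(o, Y) = 17 - 25*o (z(o, Y) = -25*o + 17 = 17 - 25*o)
(c(-34) + z(0*(-3), -1))*n(-6) = (0 + (17 - 0*(-3)))*34 = (0 + (17 - 25*0))*34 = (0 + (17 + 0))*34 = (0 + 17)*34 = 17*34 = 578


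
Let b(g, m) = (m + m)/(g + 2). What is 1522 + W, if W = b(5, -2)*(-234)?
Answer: 11590/7 ≈ 1655.7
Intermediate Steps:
b(g, m) = 2*m/(2 + g) (b(g, m) = (2*m)/(2 + g) = 2*m/(2 + g))
W = 936/7 (W = (2*(-2)/(2 + 5))*(-234) = (2*(-2)/7)*(-234) = (2*(-2)*(⅐))*(-234) = -4/7*(-234) = 936/7 ≈ 133.71)
1522 + W = 1522 + 936/7 = 11590/7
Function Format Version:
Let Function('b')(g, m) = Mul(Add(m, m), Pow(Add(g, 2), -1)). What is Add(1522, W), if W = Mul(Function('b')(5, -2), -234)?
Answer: Rational(11590, 7) ≈ 1655.7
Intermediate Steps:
Function('b')(g, m) = Mul(2, m, Pow(Add(2, g), -1)) (Function('b')(g, m) = Mul(Mul(2, m), Pow(Add(2, g), -1)) = Mul(2, m, Pow(Add(2, g), -1)))
W = Rational(936, 7) (W = Mul(Mul(2, -2, Pow(Add(2, 5), -1)), -234) = Mul(Mul(2, -2, Pow(7, -1)), -234) = Mul(Mul(2, -2, Rational(1, 7)), -234) = Mul(Rational(-4, 7), -234) = Rational(936, 7) ≈ 133.71)
Add(1522, W) = Add(1522, Rational(936, 7)) = Rational(11590, 7)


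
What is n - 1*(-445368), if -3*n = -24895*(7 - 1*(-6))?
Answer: 1659739/3 ≈ 5.5325e+5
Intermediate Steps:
n = 323635/3 (n = -(-24895)*(7 - 1*(-6))/3 = -(-24895)*(7 + 6)/3 = -(-24895)*13/3 = -⅓*(-323635) = 323635/3 ≈ 1.0788e+5)
n - 1*(-445368) = 323635/3 - 1*(-445368) = 323635/3 + 445368 = 1659739/3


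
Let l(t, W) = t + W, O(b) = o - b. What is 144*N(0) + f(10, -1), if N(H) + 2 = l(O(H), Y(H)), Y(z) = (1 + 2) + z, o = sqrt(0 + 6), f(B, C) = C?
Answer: 143 + 144*sqrt(6) ≈ 495.73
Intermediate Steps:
o = sqrt(6) ≈ 2.4495
Y(z) = 3 + z
O(b) = sqrt(6) - b
l(t, W) = W + t
N(H) = 1 + sqrt(6) (N(H) = -2 + ((3 + H) + (sqrt(6) - H)) = -2 + (3 + sqrt(6)) = 1 + sqrt(6))
144*N(0) + f(10, -1) = 144*(1 + sqrt(6)) - 1 = (144 + 144*sqrt(6)) - 1 = 143 + 144*sqrt(6)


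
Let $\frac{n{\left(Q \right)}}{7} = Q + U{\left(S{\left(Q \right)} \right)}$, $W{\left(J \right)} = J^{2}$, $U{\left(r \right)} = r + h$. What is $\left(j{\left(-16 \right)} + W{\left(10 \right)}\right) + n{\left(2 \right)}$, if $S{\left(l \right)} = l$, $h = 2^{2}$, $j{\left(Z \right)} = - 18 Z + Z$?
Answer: $428$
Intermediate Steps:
$j{\left(Z \right)} = - 17 Z$
$h = 4$
$U{\left(r \right)} = 4 + r$ ($U{\left(r \right)} = r + 4 = 4 + r$)
$n{\left(Q \right)} = 28 + 14 Q$ ($n{\left(Q \right)} = 7 \left(Q + \left(4 + Q\right)\right) = 7 \left(4 + 2 Q\right) = 28 + 14 Q$)
$\left(j{\left(-16 \right)} + W{\left(10 \right)}\right) + n{\left(2 \right)} = \left(\left(-17\right) \left(-16\right) + 10^{2}\right) + \left(28 + 14 \cdot 2\right) = \left(272 + 100\right) + \left(28 + 28\right) = 372 + 56 = 428$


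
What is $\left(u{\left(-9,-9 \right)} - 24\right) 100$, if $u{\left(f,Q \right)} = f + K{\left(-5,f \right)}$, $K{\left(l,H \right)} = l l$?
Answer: $-800$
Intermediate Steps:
$K{\left(l,H \right)} = l^{2}$
$u{\left(f,Q \right)} = 25 + f$ ($u{\left(f,Q \right)} = f + \left(-5\right)^{2} = f + 25 = 25 + f$)
$\left(u{\left(-9,-9 \right)} - 24\right) 100 = \left(\left(25 - 9\right) - 24\right) 100 = \left(16 - 24\right) 100 = \left(-8\right) 100 = -800$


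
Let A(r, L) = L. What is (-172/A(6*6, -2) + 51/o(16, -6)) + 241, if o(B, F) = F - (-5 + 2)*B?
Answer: 4595/14 ≈ 328.21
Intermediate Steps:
o(B, F) = F + 3*B (o(B, F) = F - (-3)*B = F + 3*B)
(-172/A(6*6, -2) + 51/o(16, -6)) + 241 = (-172/(-2) + 51/(-6 + 3*16)) + 241 = (-172*(-1/2) + 51/(-6 + 48)) + 241 = (86 + 51/42) + 241 = (86 + 51*(1/42)) + 241 = (86 + 17/14) + 241 = 1221/14 + 241 = 4595/14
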